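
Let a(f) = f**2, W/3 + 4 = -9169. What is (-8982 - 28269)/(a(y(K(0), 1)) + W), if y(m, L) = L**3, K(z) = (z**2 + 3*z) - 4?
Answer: 37251/27518 ≈ 1.3537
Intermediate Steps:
W = -27519 (W = -12 + 3*(-9169) = -12 - 27507 = -27519)
K(z) = -4 + z**2 + 3*z
(-8982 - 28269)/(a(y(K(0), 1)) + W) = (-8982 - 28269)/((1**3)**2 - 27519) = -37251/(1**2 - 27519) = -37251/(1 - 27519) = -37251/(-27518) = -37251*(-1/27518) = 37251/27518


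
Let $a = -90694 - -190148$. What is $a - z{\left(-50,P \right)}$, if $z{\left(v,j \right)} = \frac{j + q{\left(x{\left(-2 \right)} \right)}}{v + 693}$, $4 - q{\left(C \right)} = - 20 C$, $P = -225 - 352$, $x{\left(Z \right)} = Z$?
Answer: $\frac{63949535}{643} \approx 99455.0$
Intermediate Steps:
$P = -577$
$q{\left(C \right)} = 4 + 20 C$ ($q{\left(C \right)} = 4 - - 20 C = 4 + 20 C$)
$z{\left(v,j \right)} = \frac{-36 + j}{693 + v}$ ($z{\left(v,j \right)} = \frac{j + \left(4 + 20 \left(-2\right)\right)}{v + 693} = \frac{j + \left(4 - 40\right)}{693 + v} = \frac{j - 36}{693 + v} = \frac{-36 + j}{693 + v}$)
$a = 99454$ ($a = -90694 + 190148 = 99454$)
$a - z{\left(-50,P \right)} = 99454 - \frac{-36 - 577}{693 - 50} = 99454 - \frac{1}{643} \left(-613\right) = 99454 - - \frac{613}{643} = 99454 + \frac{613}{643} = \frac{63949535}{643}$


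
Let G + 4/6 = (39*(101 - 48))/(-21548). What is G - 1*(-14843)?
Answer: 959461595/64644 ≈ 14842.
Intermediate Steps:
G = -49297/64644 (G = -2/3 + (39*(101 - 48))/(-21548) = -2/3 + (39*53)*(-1/21548) = -2/3 + 2067*(-1/21548) = -2/3 - 2067/21548 = -49297/64644 ≈ -0.76259)
G - 1*(-14843) = -49297/64644 - 1*(-14843) = -49297/64644 + 14843 = 959461595/64644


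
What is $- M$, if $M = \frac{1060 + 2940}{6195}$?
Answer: $- \frac{800}{1239} \approx -0.64568$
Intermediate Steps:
$M = \frac{800}{1239}$ ($M = 4000 \cdot \frac{1}{6195} = \frac{800}{1239} \approx 0.64568$)
$- M = \left(-1\right) \frac{800}{1239} = - \frac{800}{1239}$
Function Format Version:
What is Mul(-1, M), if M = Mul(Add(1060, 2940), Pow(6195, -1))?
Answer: Rational(-800, 1239) ≈ -0.64568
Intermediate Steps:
M = Rational(800, 1239) (M = Mul(4000, Rational(1, 6195)) = Rational(800, 1239) ≈ 0.64568)
Mul(-1, M) = Mul(-1, Rational(800, 1239)) = Rational(-800, 1239)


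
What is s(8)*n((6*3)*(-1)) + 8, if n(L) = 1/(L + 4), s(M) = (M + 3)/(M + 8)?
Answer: 1781/224 ≈ 7.9509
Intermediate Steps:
s(M) = (3 + M)/(8 + M)
n(L) = 1/(4 + L)
s(8)*n((6*3)*(-1)) + 8 = ((3 + 8)/(8 + 8))/(4 + (6*3)*(-1)) + 8 = (11/16)/(4 + 18*(-1)) + 8 = ((1/16)*11)/(4 - 18) + 8 = (11/16)/(-14) + 8 = (11/16)*(-1/14) + 8 = -11/224 + 8 = 1781/224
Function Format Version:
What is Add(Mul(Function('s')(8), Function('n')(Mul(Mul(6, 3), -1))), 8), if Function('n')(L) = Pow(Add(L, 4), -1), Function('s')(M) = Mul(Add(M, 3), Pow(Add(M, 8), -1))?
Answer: Rational(1781, 224) ≈ 7.9509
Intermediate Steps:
Function('s')(M) = Mul(Pow(Add(8, M), -1), Add(3, M)) (Function('s')(M) = Mul(Add(3, M), Pow(Add(8, M), -1)) = Mul(Pow(Add(8, M), -1), Add(3, M)))
Function('n')(L) = Pow(Add(4, L), -1)
Add(Mul(Function('s')(8), Function('n')(Mul(Mul(6, 3), -1))), 8) = Add(Mul(Mul(Pow(Add(8, 8), -1), Add(3, 8)), Pow(Add(4, Mul(Mul(6, 3), -1)), -1)), 8) = Add(Mul(Mul(Pow(16, -1), 11), Pow(Add(4, Mul(18, -1)), -1)), 8) = Add(Mul(Mul(Rational(1, 16), 11), Pow(Add(4, -18), -1)), 8) = Add(Mul(Rational(11, 16), Pow(-14, -1)), 8) = Add(Mul(Rational(11, 16), Rational(-1, 14)), 8) = Add(Rational(-11, 224), 8) = Rational(1781, 224)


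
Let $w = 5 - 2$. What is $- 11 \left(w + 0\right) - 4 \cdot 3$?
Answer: $-45$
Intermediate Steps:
$w = 3$ ($w = 5 - 2 = 3$)
$- 11 \left(w + 0\right) - 4 \cdot 3 = - 11 \left(3 + 0\right) - 4 \cdot 3 = \left(-11\right) 3 - 12 = -33 - 12 = -45$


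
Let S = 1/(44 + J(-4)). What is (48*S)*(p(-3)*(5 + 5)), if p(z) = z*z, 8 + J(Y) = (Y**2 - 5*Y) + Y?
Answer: 1080/17 ≈ 63.529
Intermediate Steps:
J(Y) = -8 + Y**2 - 4*Y (J(Y) = -8 + ((Y**2 - 5*Y) + Y) = -8 + (Y**2 - 4*Y) = -8 + Y**2 - 4*Y)
p(z) = z**2
S = 1/68 (S = 1/(44 + (-8 + (-4)**2 - 4*(-4))) = 1/(44 + (-8 + 16 + 16)) = 1/(44 + 24) = 1/68 ≈ 0.014706)
(48*S)*(p(-3)*(5 + 5)) = (48*(1/68))*((-3)**2*(5 + 5)) = 12*(9*10)/17 = (12/17)*90 = 1080/17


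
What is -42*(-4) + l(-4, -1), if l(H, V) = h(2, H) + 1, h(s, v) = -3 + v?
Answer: 162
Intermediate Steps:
l(H, V) = -2 + H (l(H, V) = (-3 + H) + 1 = -2 + H)
-42*(-4) + l(-4, -1) = -42*(-4) + (-2 - 4) = 168 - 6 = 162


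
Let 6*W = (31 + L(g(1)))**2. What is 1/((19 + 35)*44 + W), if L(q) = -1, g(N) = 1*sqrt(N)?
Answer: 1/2526 ≈ 0.00039588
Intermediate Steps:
g(N) = sqrt(N)
W = 150 (W = (31 - 1)**2/6 = (1/6)*30**2 = (1/6)*900 = 150)
1/((19 + 35)*44 + W) = 1/((19 + 35)*44 + 150) = 1/(54*44 + 150) = 1/(2376 + 150) = 1/2526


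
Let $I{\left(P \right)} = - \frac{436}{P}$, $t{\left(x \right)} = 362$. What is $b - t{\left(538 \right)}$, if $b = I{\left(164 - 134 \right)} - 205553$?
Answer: $- \frac{3088943}{15} \approx -2.0593 \cdot 10^{5}$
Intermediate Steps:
$b = - \frac{3083513}{15}$ ($b = - \frac{436}{164 - 134} - 205553 = - \frac{436}{30} - 205553 = \left(-436\right) \frac{1}{30} - 205553 = - \frac{218}{15} - 205553 = - \frac{3083513}{15} \approx -2.0557 \cdot 10^{5}$)
$b - t{\left(538 \right)} = - \frac{3083513}{15} - 362 = - \frac{3088943}{15}$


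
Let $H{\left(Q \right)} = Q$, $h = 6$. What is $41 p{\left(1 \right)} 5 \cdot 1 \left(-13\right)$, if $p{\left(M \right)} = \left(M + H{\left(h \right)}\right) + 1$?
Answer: $-21320$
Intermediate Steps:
$p{\left(M \right)} = 7 + M$ ($p{\left(M \right)} = \left(M + 6\right) + 1 = \left(6 + M\right) + 1 = 7 + M$)
$41 p{\left(1 \right)} 5 \cdot 1 \left(-13\right) = 41 \left(7 + 1\right) 5 \cdot 1 \left(-13\right) = 41 \cdot 8 \cdot 5 \cdot 1 \left(-13\right) = 41 \cdot 40 \cdot 1 \left(-13\right) = 41 \cdot 40 \left(-13\right) = 1640 \left(-13\right) = -21320$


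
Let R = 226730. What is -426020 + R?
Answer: -199290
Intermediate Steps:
-426020 + R = -426020 + 226730 = -199290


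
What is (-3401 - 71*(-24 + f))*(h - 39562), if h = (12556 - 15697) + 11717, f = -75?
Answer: -112417208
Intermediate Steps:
h = 8576 (h = -3141 + 11717 = 8576)
(-3401 - 71*(-24 + f))*(h - 39562) = (-3401 - 71*(-24 - 75))*(8576 - 39562) = (-3401 - 71*(-99))*(-30986) = (-3401 + 7029)*(-30986) = 3628*(-30986) = -112417208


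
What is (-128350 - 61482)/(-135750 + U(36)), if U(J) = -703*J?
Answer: 94916/80529 ≈ 1.1787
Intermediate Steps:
(-128350 - 61482)/(-135750 + U(36)) = (-128350 - 61482)/(-135750 - 703*36) = -189832/(-135750 - 25308) = -189832/(-161058) = -189832*(-1/161058) = 94916/80529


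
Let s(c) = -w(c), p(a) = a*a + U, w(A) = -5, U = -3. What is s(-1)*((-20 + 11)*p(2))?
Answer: -45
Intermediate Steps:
p(a) = -3 + a**2 (p(a) = a*a - 3 = a**2 - 3 = -3 + a**2)
s(c) = 5 (s(c) = -1*(-5) = 5)
s(-1)*((-20 + 11)*p(2)) = 5*((-20 + 11)*(-3 + 2**2)) = 5*(-9*(-3 + 4)) = 5*(-9*1) = 5*(-9) = -45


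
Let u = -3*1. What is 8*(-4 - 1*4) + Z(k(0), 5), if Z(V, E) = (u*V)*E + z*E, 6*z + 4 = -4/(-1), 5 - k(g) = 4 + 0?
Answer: -79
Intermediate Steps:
k(g) = 1 (k(g) = 5 - (4 + 0) = 5 - 1*4 = 5 - 4 = 1)
z = 0 (z = -2/3 + (-4/(-1))/6 = -2/3 + (-4*(-1))/6 = -2/3 + (1/6)*4 = -2/3 + 2/3 = 0)
u = -3
Z(V, E) = -3*E*V (Z(V, E) = (-3*V)*E + 0*E = -3*E*V + 0 = -3*E*V)
8*(-4 - 1*4) + Z(k(0), 5) = 8*(-4 - 1*4) - 3*5*1 = 8*(-4 - 4) - 15 = 8*(-8) - 15 = -64 - 15 = -79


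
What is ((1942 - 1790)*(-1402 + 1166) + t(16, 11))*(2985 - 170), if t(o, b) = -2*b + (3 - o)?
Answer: -101078205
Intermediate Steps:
t(o, b) = 3 - o - 2*b
((1942 - 1790)*(-1402 + 1166) + t(16, 11))*(2985 - 170) = ((1942 - 1790)*(-1402 + 1166) + (3 - 1*16 - 2*11))*(2985 - 170) = (152*(-236) + (3 - 16 - 22))*2815 = (-35872 - 35)*2815 = -35907*2815 = -101078205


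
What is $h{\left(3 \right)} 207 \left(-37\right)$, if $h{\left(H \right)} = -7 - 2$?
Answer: $68931$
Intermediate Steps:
$h{\left(H \right)} = -9$ ($h{\left(H \right)} = -7 - 2 = -9$)
$h{\left(3 \right)} 207 \left(-37\right) = \left(-9\right) 207 \left(-37\right) = \left(-1863\right) \left(-37\right) = 68931$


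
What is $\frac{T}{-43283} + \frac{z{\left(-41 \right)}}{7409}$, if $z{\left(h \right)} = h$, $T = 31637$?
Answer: $- \frac{236173136}{320683747} \approx -0.73647$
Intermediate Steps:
$\frac{T}{-43283} + \frac{z{\left(-41 \right)}}{7409} = \frac{31637}{-43283} - \frac{41}{7409} = 31637 \left(- \frac{1}{43283}\right) - \frac{41}{7409} = - \frac{31637}{43283} - \frac{41}{7409} = - \frac{236173136}{320683747}$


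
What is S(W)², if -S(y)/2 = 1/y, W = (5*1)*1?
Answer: 4/25 ≈ 0.16000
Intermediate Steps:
W = 5 (W = 5*1 = 5)
S(y) = -2/y
S(W)² = (-2/5)² = (-2*⅕)² = (-⅖)² = 4/25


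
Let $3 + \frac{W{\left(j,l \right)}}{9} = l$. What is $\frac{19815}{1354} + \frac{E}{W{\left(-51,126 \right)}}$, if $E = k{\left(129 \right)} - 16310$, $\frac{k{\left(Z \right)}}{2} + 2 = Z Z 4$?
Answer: $\frac{60033787}{499626} \approx 120.16$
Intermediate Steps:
$W{\left(j,l \right)} = -27 + 9 l$
$k{\left(Z \right)} = -4 + 8 Z^{2}$ ($k{\left(Z \right)} = -4 + 2 Z Z 4 = -4 + 2 Z^{2} \cdot 4 = -4 + 2 \cdot 4 Z^{2} = -4 + 8 Z^{2}$)
$E = 116814$ ($E = \left(-4 + 8 \cdot 129^{2}\right) - 16310 = \left(-4 + 8 \cdot 16641\right) - 16310 = \left(-4 + 133128\right) - 16310 = 133124 - 16310 = 116814$)
$\frac{19815}{1354} + \frac{E}{W{\left(-51,126 \right)}} = \frac{19815}{1354} + \frac{116814}{-27 + 9 \cdot 126} = 19815 \cdot \frac{1}{1354} + \frac{116814}{-27 + 1134} = \frac{19815}{1354} + \frac{116814}{1107} = \frac{19815}{1354} + 116814 \cdot \frac{1}{1107} = \frac{19815}{1354} + \frac{38938}{369} = \frac{60033787}{499626}$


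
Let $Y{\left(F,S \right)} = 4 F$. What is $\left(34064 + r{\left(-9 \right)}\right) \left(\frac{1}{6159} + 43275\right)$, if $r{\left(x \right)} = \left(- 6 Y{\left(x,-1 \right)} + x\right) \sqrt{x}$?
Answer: $\frac{9079102650464}{6159} + \frac{55171860282 i}{2053} \approx 1.4741 \cdot 10^{9} + 2.6874 \cdot 10^{7} i$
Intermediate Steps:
$r{\left(x \right)} = - 23 x^{\frac{3}{2}}$ ($r{\left(x \right)} = \left(- 6 \cdot 4 x + x\right) \sqrt{x} = \left(- 24 x + x\right) \sqrt{x} = - 23 x \sqrt{x} = - 23 x^{\frac{3}{2}}$)
$\left(34064 + r{\left(-9 \right)}\right) \left(\frac{1}{6159} + 43275\right) = \left(34064 - 23 \left(-9\right)^{\frac{3}{2}}\right) \left(\frac{1}{6159} + 43275\right) = \left(34064 - 23 \left(- 27 i\right)\right) \left(\frac{1}{6159} + 43275\right) = \left(34064 + 621 i\right) \frac{266530726}{6159} = \frac{9079102650464}{6159} + \frac{55171860282 i}{2053}$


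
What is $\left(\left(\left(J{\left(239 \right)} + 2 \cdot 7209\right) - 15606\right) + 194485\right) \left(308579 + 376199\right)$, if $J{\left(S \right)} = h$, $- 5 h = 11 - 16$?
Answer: $132366217844$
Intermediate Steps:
$h = 1$ ($h = - \frac{11 - 16}{5} = \left(- \frac{1}{5}\right) \left(-5\right) = 1$)
$J{\left(S \right)} = 1$
$\left(\left(\left(J{\left(239 \right)} + 2 \cdot 7209\right) - 15606\right) + 194485\right) \left(308579 + 376199\right) = \left(\left(\left(1 + 2 \cdot 7209\right) - 15606\right) + 194485\right) \left(308579 + 376199\right) = \left(\left(\left(1 + 14418\right) - 15606\right) + 194485\right) 684778 = \left(\left(14419 - 15606\right) + 194485\right) 684778 = \left(-1187 + 194485\right) 684778 = 193298 \cdot 684778 = 132366217844$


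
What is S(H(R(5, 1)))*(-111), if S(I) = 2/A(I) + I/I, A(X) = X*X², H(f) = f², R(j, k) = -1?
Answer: -333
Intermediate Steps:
A(X) = X³
S(I) = 1 + 2/I³ (S(I) = 2/(I³) + I/I = 2/I³ + 1 = 1 + 2/I³)
S(H(R(5, 1)))*(-111) = (1 + 2/((-1)²)³)*(-111) = (1 + 2/1³)*(-111) = (1 + 2*1)*(-111) = (1 + 2)*(-111) = 3*(-111) = -333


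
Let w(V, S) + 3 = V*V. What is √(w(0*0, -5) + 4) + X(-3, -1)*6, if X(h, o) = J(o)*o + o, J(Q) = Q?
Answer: 1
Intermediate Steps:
w(V, S) = -3 + V² (w(V, S) = -3 + V*V = -3 + V²)
X(h, o) = o + o² (X(h, o) = o*o + o = o² + o = o + o²)
√(w(0*0, -5) + 4) + X(-3, -1)*6 = √((-3 + (0*0)²) + 4) - (1 - 1)*6 = √((-3 + 0²) + 4) - 1*0*6 = √((-3 + 0) + 4) + 0*6 = √(-3 + 4) + 0 = √1 + 0 = 1 + 0 = 1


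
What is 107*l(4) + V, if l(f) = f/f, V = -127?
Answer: -20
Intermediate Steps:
l(f) = 1
107*l(4) + V = 107*1 - 127 = 107 - 127 = -20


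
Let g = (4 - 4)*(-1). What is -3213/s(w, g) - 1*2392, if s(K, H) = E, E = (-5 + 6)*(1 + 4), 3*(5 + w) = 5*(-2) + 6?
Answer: -15173/5 ≈ -3034.6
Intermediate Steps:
w = -19/3 (w = -5 + (5*(-2) + 6)/3 = -5 + (-10 + 6)/3 = -5 + (1/3)*(-4) = -5 - 4/3 = -19/3 ≈ -6.3333)
g = 0 (g = 0*(-1) = 0)
E = 5 (E = 1*5 = 5)
s(K, H) = 5
-3213/s(w, g) - 1*2392 = -3213/5 - 1*2392 = -3213*1/5 - 2392 = -3213/5 - 2392 = -15173/5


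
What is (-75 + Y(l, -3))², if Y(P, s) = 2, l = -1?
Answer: 5329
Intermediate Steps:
(-75 + Y(l, -3))² = (-75 + 2)² = (-73)² = 5329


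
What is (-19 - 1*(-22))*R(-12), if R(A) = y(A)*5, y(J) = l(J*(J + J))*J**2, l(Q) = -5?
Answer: -10800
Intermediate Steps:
y(J) = -5*J**2
R(A) = -25*A**2 (R(A) = -5*A**2*5 = -25*A**2)
(-19 - 1*(-22))*R(-12) = (-19 - 1*(-22))*(-25*(-12)**2) = (-19 + 22)*(-25*144) = 3*(-3600) = -10800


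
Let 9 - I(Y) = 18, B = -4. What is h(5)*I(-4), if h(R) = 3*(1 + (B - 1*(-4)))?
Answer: -27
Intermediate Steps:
I(Y) = -9 (I(Y) = 9 - 1*18 = 9 - 18 = -9)
h(R) = 3 (h(R) = 3*(1 + (-4 - 1*(-4))) = 3*(1 + (-4 + 4)) = 3*(1 + 0) = 3*1 = 3)
h(5)*I(-4) = 3*(-9) = -27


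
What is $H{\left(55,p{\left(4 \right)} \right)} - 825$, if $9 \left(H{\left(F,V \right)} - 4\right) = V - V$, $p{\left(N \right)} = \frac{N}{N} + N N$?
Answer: $-821$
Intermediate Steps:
$p{\left(N \right)} = 1 + N^{2}$
$H{\left(F,V \right)} = 4$ ($H{\left(F,V \right)} = 4 + \frac{V - V}{9} = 4 + \frac{1}{9} \cdot 0 = 4 + 0 = 4$)
$H{\left(55,p{\left(4 \right)} \right)} - 825 = 4 - 825 = -821$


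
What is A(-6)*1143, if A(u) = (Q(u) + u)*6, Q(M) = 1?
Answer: -34290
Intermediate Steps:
A(u) = 6 + 6*u (A(u) = (1 + u)*6 = 6 + 6*u)
A(-6)*1143 = (6 + 6*(-6))*1143 = (6 - 36)*1143 = -30*1143 = -34290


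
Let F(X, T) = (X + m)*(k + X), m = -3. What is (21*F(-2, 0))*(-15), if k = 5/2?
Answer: 1575/2 ≈ 787.50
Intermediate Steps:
k = 5/2 (k = 5*(1/2) = 5/2 ≈ 2.5000)
F(X, T) = (-3 + X)*(5/2 + X) (F(X, T) = (X - 3)*(5/2 + X) = (-3 + X)*(5/2 + X))
(21*F(-2, 0))*(-15) = (21*(-15/2 + (-2)**2 - 1/2*(-2)))*(-15) = (21*(-15/2 + 4 + 1))*(-15) = (21*(-5/2))*(-15) = -105/2*(-15) = 1575/2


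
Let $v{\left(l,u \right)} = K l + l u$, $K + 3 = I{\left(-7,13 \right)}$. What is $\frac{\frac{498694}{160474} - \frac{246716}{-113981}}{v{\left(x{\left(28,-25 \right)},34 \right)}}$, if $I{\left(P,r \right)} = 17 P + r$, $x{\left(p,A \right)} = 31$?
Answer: $- \frac{2537714321}{1119119598975} \approx -0.0022676$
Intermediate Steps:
$I{\left(P,r \right)} = r + 17 P$
$K = -109$ ($K = -3 + \left(13 + 17 \left(-7\right)\right) = -3 + \left(13 - 119\right) = -3 - 106 = -109$)
$v{\left(l,u \right)} = - 109 l + l u$
$\frac{\frac{498694}{160474} - \frac{246716}{-113981}}{v{\left(x{\left(28,-25 \right)},34 \right)}} = \frac{\frac{498694}{160474} - \frac{246716}{-113981}}{31 \left(-109 + 34\right)} = \frac{498694 \cdot \frac{1}{160474} - - \frac{246716}{113981}}{31 \left(-75\right)} = \frac{\frac{249347}{80237} + \frac{246716}{113981}}{-2325} = \frac{2537714321}{481341763} \left(- \frac{1}{2325}\right) = - \frac{2537714321}{1119119598975}$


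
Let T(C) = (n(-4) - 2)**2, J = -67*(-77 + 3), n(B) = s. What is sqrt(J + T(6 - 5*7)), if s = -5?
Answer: sqrt(5007) ≈ 70.760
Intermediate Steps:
n(B) = -5
J = 4958 (J = -67*(-74) = 4958)
T(C) = 49 (T(C) = (-5 - 2)**2 = (-7)**2 = 49)
sqrt(J + T(6 - 5*7)) = sqrt(4958 + 49) = sqrt(5007)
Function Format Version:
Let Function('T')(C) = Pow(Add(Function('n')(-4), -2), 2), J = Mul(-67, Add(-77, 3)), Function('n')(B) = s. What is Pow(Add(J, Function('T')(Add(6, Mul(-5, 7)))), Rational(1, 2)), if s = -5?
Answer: Pow(5007, Rational(1, 2)) ≈ 70.760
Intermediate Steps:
Function('n')(B) = -5
J = 4958 (J = Mul(-67, -74) = 4958)
Function('T')(C) = 49 (Function('T')(C) = Pow(Add(-5, -2), 2) = Pow(-7, 2) = 49)
Pow(Add(J, Function('T')(Add(6, Mul(-5, 7)))), Rational(1, 2)) = Pow(Add(4958, 49), Rational(1, 2)) = Pow(5007, Rational(1, 2))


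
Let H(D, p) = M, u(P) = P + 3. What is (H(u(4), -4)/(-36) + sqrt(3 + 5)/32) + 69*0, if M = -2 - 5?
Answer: 7/36 + sqrt(2)/16 ≈ 0.28283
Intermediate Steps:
u(P) = 3 + P
M = -7
H(D, p) = -7
(H(u(4), -4)/(-36) + sqrt(3 + 5)/32) + 69*0 = (-7/(-36) + sqrt(3 + 5)/32) + 69*0 = (-7*(-1/36) + sqrt(8)*(1/32)) + 0 = (7/36 + (2*sqrt(2))*(1/32)) + 0 = (7/36 + sqrt(2)/16) + 0 = 7/36 + sqrt(2)/16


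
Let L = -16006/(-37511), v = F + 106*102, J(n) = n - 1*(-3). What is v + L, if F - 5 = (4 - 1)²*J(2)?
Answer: 407460488/37511 ≈ 10862.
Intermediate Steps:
J(n) = 3 + n (J(n) = n + 3 = 3 + n)
F = 50 (F = 5 + (4 - 1)²*(3 + 2) = 5 + 3²*5 = 5 + 9*5 = 5 + 45 = 50)
v = 10862 (v = 50 + 106*102 = 50 + 10812 = 10862)
L = 16006/37511 (L = -16006*(-1/37511) = 16006/37511 ≈ 0.42670)
v + L = 10862 + 16006/37511 = 407460488/37511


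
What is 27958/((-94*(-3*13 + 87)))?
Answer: -13979/2256 ≈ -6.1964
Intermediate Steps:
27958/((-94*(-3*13 + 87))) = 27958/((-94*(-39 + 87))) = 27958/((-94*48)) = 27958/(-4512) = 27958*(-1/4512) = -13979/2256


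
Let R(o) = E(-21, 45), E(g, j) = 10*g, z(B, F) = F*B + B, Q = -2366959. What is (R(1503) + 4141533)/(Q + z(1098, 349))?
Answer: -4141323/1982659 ≈ -2.0888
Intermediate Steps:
z(B, F) = B + B*F (z(B, F) = B*F + B = B + B*F)
R(o) = -210 (R(o) = 10*(-21) = -210)
(R(1503) + 4141533)/(Q + z(1098, 349)) = (-210 + 4141533)/(-2366959 + 1098*(1 + 349)) = 4141323/(-2366959 + 1098*350) = 4141323/(-2366959 + 384300) = 4141323/(-1982659) = 4141323*(-1/1982659) = -4141323/1982659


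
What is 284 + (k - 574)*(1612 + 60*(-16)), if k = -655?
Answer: -801024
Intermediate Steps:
284 + (k - 574)*(1612 + 60*(-16)) = 284 + (-655 - 574)*(1612 + 60*(-16)) = 284 - 1229*(1612 - 960) = 284 - 1229*652 = 284 - 801308 = -801024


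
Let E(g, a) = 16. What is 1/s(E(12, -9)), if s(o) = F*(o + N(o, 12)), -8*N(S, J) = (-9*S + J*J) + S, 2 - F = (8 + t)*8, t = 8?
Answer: -1/1764 ≈ -0.00056689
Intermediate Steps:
F = -126 (F = 2 - (8 + 8)*8 = 2 - 16*8 = 2 - 1*128 = 2 - 128 = -126)
N(S, J) = S - J²/8 (N(S, J) = -((-9*S + J*J) + S)/8 = -((-9*S + J²) + S)/8 = -((J² - 9*S) + S)/8 = -(J² - 8*S)/8 = S - J²/8)
s(o) = 2268 - 252*o (s(o) = -126*(o + (o - ⅛*12²)) = -126*(o + (o - ⅛*144)) = -126*(o + (o - 18)) = -126*(o + (-18 + o)) = -126*(-18 + 2*o) = 2268 - 252*o)
1/s(E(12, -9)) = 1/(2268 - 252*16) = 1/(2268 - 4032) = 1/(-1764) = -1/1764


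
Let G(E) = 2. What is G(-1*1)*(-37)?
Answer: -74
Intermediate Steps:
G(-1*1)*(-37) = 2*(-37) = -74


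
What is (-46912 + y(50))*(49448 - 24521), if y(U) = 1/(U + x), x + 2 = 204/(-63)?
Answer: -1099212375093/940 ≈ -1.1694e+9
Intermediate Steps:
x = -110/21 (x = -2 + 204/(-63) = -2 + 204*(-1/63) = -2 - 68/21 = -110/21 ≈ -5.2381)
y(U) = 1/(-110/21 + U) (y(U) = 1/(U - 110/21) = 1/(-110/21 + U))
(-46912 + y(50))*(49448 - 24521) = (-46912 + 21/(-110 + 21*50))*(49448 - 24521) = (-46912 + 21/(-110 + 1050))*24927 = (-46912 + 21/940)*24927 = -44097259/940*24927 = -1099212375093/940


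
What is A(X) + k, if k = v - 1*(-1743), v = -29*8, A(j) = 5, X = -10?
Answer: 1516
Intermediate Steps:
v = -232
k = 1511 (k = -232 - 1*(-1743) = -232 + 1743 = 1511)
A(X) + k = 5 + 1511 = 1516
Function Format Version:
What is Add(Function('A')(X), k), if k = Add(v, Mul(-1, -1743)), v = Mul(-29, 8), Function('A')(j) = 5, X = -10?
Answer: 1516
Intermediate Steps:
v = -232
k = 1511 (k = Add(-232, Mul(-1, -1743)) = Add(-232, 1743) = 1511)
Add(Function('A')(X), k) = Add(5, 1511) = 1516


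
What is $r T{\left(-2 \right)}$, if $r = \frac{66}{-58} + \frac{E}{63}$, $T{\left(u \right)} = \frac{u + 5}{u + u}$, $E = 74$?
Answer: $- \frac{67}{2436} \approx -0.027504$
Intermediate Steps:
$T{\left(u \right)} = \frac{5 + u}{2 u}$
$r = \frac{67}{1827}$ ($r = \frac{66}{-58} + \frac{74}{63} = 66 \left(- \frac{1}{58}\right) + 74 \cdot \frac{1}{63} = - \frac{33}{29} + \frac{74}{63} = \frac{67}{1827} \approx 0.036672$)
$r T{\left(-2 \right)} = \frac{67 \frac{5 - 2}{2 \left(-2\right)}}{1827} = \frac{67 \cdot \frac{1}{2} \left(- \frac{1}{2}\right) 3}{1827} = \frac{67}{1827} \left(- \frac{3}{4}\right) = - \frac{67}{2436}$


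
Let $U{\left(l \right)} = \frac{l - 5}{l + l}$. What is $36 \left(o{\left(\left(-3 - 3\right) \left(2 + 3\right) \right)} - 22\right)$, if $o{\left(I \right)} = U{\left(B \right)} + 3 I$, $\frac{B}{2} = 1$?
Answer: $-4059$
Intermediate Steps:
$B = 2$ ($B = 2 \cdot 1 = 2$)
$U{\left(l \right)} = \frac{-5 + l}{2 l}$
$o{\left(I \right)} = - \frac{3}{4} + 3 I$ ($o{\left(I \right)} = \frac{-5 + 2}{2 \cdot 2} + 3 I = \frac{1}{2} \cdot \frac{1}{2} \left(-3\right) + 3 I = - \frac{3}{4} + 3 I$)
$36 \left(o{\left(\left(-3 - 3\right) \left(2 + 3\right) \right)} - 22\right) = 36 \left(\left(- \frac{3}{4} + 3 \left(-3 - 3\right) \left(2 + 3\right)\right) - 22\right) = 36 \left(\left(- \frac{3}{4} + 3 \left(\left(-6\right) 5\right)\right) - 22\right) = 36 \left(\left(- \frac{3}{4} + 3 \left(-30\right)\right) - 22\right) = 36 \left(\left(- \frac{3}{4} - 90\right) - 22\right) = 36 \left(- \frac{363}{4} - 22\right) = 36 \left(- \frac{451}{4}\right) = -4059$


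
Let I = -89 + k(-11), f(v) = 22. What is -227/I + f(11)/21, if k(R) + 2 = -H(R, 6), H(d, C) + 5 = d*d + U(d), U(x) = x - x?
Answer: 3107/1449 ≈ 2.1442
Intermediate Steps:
U(x) = 0
H(d, C) = -5 + d**2 (H(d, C) = -5 + (d*d + 0) = -5 + (d**2 + 0) = -5 + d**2)
k(R) = 3 - R**2 (k(R) = -2 - (-5 + R**2) = -2 + (5 - R**2) = 3 - R**2)
I = -207 (I = -89 + (3 - 1*(-11)**2) = -89 + (3 - 1*121) = -89 + (3 - 121) = -89 - 118 = -207)
-227/I + f(11)/21 = -227/(-207) + 22/21 = -227*(-1/207) + 22*(1/21) = 227/207 + 22/21 = 3107/1449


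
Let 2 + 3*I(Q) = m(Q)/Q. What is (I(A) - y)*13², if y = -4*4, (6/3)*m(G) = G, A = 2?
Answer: 5239/2 ≈ 2619.5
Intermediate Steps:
m(G) = G/2
I(Q) = -½ (I(Q) = -⅔ + ((Q/2)/Q)/3 = -⅔ + (⅓)*(½) = -⅔ + ⅙ = -½)
y = -16
(I(A) - y)*13² = (-½ - 1*(-16))*13² = (-½ + 16)*169 = (31/2)*169 = 5239/2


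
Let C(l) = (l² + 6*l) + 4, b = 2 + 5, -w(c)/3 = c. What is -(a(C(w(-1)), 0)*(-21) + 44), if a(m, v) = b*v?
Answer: -44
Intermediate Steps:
w(c) = -3*c
b = 7
C(l) = 4 + l² + 6*l
a(m, v) = 7*v
-(a(C(w(-1)), 0)*(-21) + 44) = -((7*0)*(-21) + 44) = -(0*(-21) + 44) = -(0 + 44) = -1*44 = -44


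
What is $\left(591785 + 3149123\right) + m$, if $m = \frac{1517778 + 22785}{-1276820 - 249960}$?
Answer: $\frac{5711541975677}{1526780} \approx 3.7409 \cdot 10^{6}$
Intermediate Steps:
$m = - \frac{1540563}{1526780}$ ($m = \frac{1540563}{-1526780} = 1540563 \left(- \frac{1}{1526780}\right) = - \frac{1540563}{1526780} \approx -1.009$)
$\left(591785 + 3149123\right) + m = \left(591785 + 3149123\right) - \frac{1540563}{1526780} = 3740908 - \frac{1540563}{1526780} = \frac{5711541975677}{1526780}$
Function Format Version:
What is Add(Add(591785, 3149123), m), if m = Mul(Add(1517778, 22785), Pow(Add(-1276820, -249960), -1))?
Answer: Rational(5711541975677, 1526780) ≈ 3.7409e+6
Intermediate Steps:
m = Rational(-1540563, 1526780) (m = Mul(1540563, Pow(-1526780, -1)) = Mul(1540563, Rational(-1, 1526780)) = Rational(-1540563, 1526780) ≈ -1.0090)
Add(Add(591785, 3149123), m) = Add(Add(591785, 3149123), Rational(-1540563, 1526780)) = Add(3740908, Rational(-1540563, 1526780)) = Rational(5711541975677, 1526780)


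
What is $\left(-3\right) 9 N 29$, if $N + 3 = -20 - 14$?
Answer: $28971$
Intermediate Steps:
$N = -37$ ($N = -3 - 34 = -37$)
$\left(-3\right) 9 N 29 = \left(-3\right) 9 \left(-37\right) 29 = \left(-27\right) \left(-37\right) 29 = 999 \cdot 29 = 28971$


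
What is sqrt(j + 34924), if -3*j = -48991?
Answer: sqrt(461289)/3 ≈ 226.39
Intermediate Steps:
j = 48991/3 (j = -1/3*(-48991) = 48991/3 ≈ 16330.)
sqrt(j + 34924) = sqrt(48991/3 + 34924) = sqrt(153763/3) = sqrt(461289)/3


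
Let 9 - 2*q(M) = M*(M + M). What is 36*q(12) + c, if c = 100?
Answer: -4922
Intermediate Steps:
q(M) = 9/2 - M² (q(M) = 9/2 - M*(M + M)/2 = 9/2 - M*2*M/2 = 9/2 - M²)
36*q(12) + c = 36*(9/2 - 1*12²) + 100 = 36*(9/2 - 1*144) + 100 = 36*(9/2 - 144) + 100 = 36*(-279/2) + 100 = -5022 + 100 = -4922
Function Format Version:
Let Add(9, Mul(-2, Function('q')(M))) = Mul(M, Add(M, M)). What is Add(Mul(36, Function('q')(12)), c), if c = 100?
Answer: -4922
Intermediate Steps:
Function('q')(M) = Add(Rational(9, 2), Mul(-1, Pow(M, 2))) (Function('q')(M) = Add(Rational(9, 2), Mul(Rational(-1, 2), Mul(M, Add(M, M)))) = Add(Rational(9, 2), Mul(Rational(-1, 2), Mul(M, Mul(2, M)))) = Add(Rational(9, 2), Mul(Rational(-1, 2), Mul(2, Pow(M, 2)))) = Add(Rational(9, 2), Mul(-1, Pow(M, 2))))
Add(Mul(36, Function('q')(12)), c) = Add(Mul(36, Add(Rational(9, 2), Mul(-1, Pow(12, 2)))), 100) = Add(Mul(36, Add(Rational(9, 2), Mul(-1, 144))), 100) = Add(Mul(36, Add(Rational(9, 2), -144)), 100) = Add(Mul(36, Rational(-279, 2)), 100) = Add(-5022, 100) = -4922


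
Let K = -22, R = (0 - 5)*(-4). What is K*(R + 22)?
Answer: -924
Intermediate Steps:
R = 20 (R = -5*(-4) = 20)
K*(R + 22) = -22*(20 + 22) = -22*42 = -924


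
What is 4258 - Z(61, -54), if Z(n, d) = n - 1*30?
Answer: 4227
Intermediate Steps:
Z(n, d) = -30 + n (Z(n, d) = n - 30 = -30 + n)
4258 - Z(61, -54) = 4258 - (-30 + 61) = 4258 - 1*31 = 4258 - 31 = 4227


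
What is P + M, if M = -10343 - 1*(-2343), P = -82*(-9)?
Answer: -7262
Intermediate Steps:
P = 738
M = -8000 (M = -10343 + 2343 = -8000)
P + M = 738 - 8000 = -7262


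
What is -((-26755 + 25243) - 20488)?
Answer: 22000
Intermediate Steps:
-((-26755 + 25243) - 20488) = -(-1512 - 20488) = -1*(-22000) = 22000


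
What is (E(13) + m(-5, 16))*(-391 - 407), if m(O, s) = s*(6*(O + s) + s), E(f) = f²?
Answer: -1181838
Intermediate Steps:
m(O, s) = s*(6*O + 7*s) (m(O, s) = s*((6*O + 6*s) + s) = s*(6*O + 7*s))
(E(13) + m(-5, 16))*(-391 - 407) = (13² + 16*(6*(-5) + 7*16))*(-391 - 407) = (169 + 16*(-30 + 112))*(-798) = (169 + 16*82)*(-798) = (169 + 1312)*(-798) = 1481*(-798) = -1181838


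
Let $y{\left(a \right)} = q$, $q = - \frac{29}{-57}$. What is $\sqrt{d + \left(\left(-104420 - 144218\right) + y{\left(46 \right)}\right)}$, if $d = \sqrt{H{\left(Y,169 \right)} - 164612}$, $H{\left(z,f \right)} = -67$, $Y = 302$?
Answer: $\frac{\sqrt{-807823209 + 3249 i \sqrt{164679}}}{57} \approx 0.40692 + 498.64 i$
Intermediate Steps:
$q = \frac{29}{57}$ ($q = \left(-29\right) \left(- \frac{1}{57}\right) = \frac{29}{57} \approx 0.50877$)
$y{\left(a \right)} = \frac{29}{57}$
$d = i \sqrt{164679}$ ($d = \sqrt{-67 - 164612} = \sqrt{-164679} = i \sqrt{164679} \approx 405.81 i$)
$\sqrt{d + \left(\left(-104420 - 144218\right) + y{\left(46 \right)}\right)} = \sqrt{i \sqrt{164679} + \left(\left(-104420 - 144218\right) + \frac{29}{57}\right)} = \sqrt{i \sqrt{164679} + \left(-248638 + \frac{29}{57}\right)} = \sqrt{i \sqrt{164679} - \frac{14172337}{57}} = \sqrt{- \frac{14172337}{57} + i \sqrt{164679}}$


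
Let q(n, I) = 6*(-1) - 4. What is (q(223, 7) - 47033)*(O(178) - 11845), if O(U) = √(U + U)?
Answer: 557224335 - 94086*√89 ≈ 5.5634e+8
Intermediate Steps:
q(n, I) = -10 (q(n, I) = -6 - 4 = -10)
O(U) = √2*√U (O(U) = √(2*U) = √2*√U)
(q(223, 7) - 47033)*(O(178) - 11845) = (-10 - 47033)*(√2*√178 - 11845) = -47043*(2*√89 - 11845) = -47043*(-11845 + 2*√89) = 557224335 - 94086*√89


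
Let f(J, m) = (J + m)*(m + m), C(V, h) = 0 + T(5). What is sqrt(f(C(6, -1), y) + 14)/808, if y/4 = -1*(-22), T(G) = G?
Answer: sqrt(16382)/808 ≈ 0.15841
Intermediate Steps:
C(V, h) = 5 (C(V, h) = 0 + 5 = 5)
y = 88 (y = 4*(-1*(-22)) = 4*22 = 88)
f(J, m) = 2*m*(J + m) (f(J, m) = (J + m)*(2*m) = 2*m*(J + m))
sqrt(f(C(6, -1), y) + 14)/808 = sqrt(2*88*(5 + 88) + 14)/808 = sqrt(2*88*93 + 14)*(1/808) = sqrt(16368 + 14)*(1/808) = sqrt(16382)*(1/808) = sqrt(16382)/808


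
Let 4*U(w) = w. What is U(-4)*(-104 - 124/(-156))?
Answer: 4025/39 ≈ 103.21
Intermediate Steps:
U(w) = w/4
U(-4)*(-104 - 124/(-156)) = ((1/4)*(-4))*(-104 - 124/(-156)) = -(-104 - 124*(-1/156)) = -(-104 + 31/39) = -1*(-4025/39) = 4025/39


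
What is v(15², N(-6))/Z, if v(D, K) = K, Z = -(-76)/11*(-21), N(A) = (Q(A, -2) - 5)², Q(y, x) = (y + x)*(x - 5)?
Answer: -9537/532 ≈ -17.927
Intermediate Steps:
Q(y, x) = (-5 + x)*(x + y) (Q(y, x) = (x + y)*(-5 + x) = (-5 + x)*(x + y))
N(A) = (9 - 7*A)² (N(A) = (((-2)² - 5*(-2) - 5*A - 2*A) - 5)² = ((4 + 10 - 5*A - 2*A) - 5)² = ((14 - 7*A) - 5)² = (9 - 7*A)²)
Z = -1596/11 (Z = -(-76)/11*(-21) = -19*(-4/11)*(-21) = (76/11)*(-21) = -1596/11 ≈ -145.09)
v(15², N(-6))/Z = (-9 + 7*(-6))²/(-1596/11) = (-9 - 42)²*(-11/1596) = (-51)²*(-11/1596) = 2601*(-11/1596) = -9537/532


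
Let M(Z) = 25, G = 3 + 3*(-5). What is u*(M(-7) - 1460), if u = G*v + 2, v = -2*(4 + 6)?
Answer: -347270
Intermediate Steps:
v = -20 (v = -2*10 = -20)
G = -12 (G = 3 - 15 = -12)
u = 242 (u = -12*(-20) + 2 = 240 + 2 = 242)
u*(M(-7) - 1460) = 242*(25 - 1460) = 242*(-1435) = -347270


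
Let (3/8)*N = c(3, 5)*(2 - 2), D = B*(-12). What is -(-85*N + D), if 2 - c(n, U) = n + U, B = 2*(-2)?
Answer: -48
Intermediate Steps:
B = -4
D = 48 (D = -4*(-12) = 48)
c(n, U) = 2 - U - n (c(n, U) = 2 - (n + U) = 2 - (U + n) = 2 + (-U - n) = 2 - U - n)
N = 0 (N = 8*((2 - 1*5 - 1*3)*(2 - 2))/3 = 8*((2 - 5 - 3)*0)/3 = 8*(-6*0)/3 = (8/3)*0 = 0)
-(-85*N + D) = -(-85*0 + 48) = -(0 + 48) = -1*48 = -48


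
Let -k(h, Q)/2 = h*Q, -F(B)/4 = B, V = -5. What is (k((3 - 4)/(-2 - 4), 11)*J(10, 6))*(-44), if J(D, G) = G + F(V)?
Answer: 12584/3 ≈ 4194.7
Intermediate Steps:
F(B) = -4*B
J(D, G) = 20 + G (J(D, G) = G - 4*(-5) = G + 20 = 20 + G)
k(h, Q) = -2*Q*h (k(h, Q) = -2*h*Q = -2*Q*h)
(k((3 - 4)/(-2 - 4), 11)*J(10, 6))*(-44) = ((-2*11*(3 - 4)/(-2 - 4))*(20 + 6))*(-44) = (-2*11*(-1/(-6))*26)*(-44) = (-2*11*(-1*(-1/6))*26)*(-44) = (-2*11*1/6*26)*(-44) = -11/3*26*(-44) = -286/3*(-44) = 12584/3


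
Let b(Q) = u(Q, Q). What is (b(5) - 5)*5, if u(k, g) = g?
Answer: 0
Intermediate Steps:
b(Q) = Q
(b(5) - 5)*5 = (5 - 5)*5 = 0*5 = 0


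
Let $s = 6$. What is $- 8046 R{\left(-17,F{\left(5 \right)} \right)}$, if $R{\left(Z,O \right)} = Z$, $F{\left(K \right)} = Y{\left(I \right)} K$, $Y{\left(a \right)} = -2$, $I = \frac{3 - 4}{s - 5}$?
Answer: $136782$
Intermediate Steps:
$I = -1$ ($I = \frac{3 - 4}{6 - 5} = - 1^{-1} = \left(-1\right) 1 = -1$)
$F{\left(K \right)} = - 2 K$
$- 8046 R{\left(-17,F{\left(5 \right)} \right)} = \left(-8046\right) \left(-17\right) = 136782$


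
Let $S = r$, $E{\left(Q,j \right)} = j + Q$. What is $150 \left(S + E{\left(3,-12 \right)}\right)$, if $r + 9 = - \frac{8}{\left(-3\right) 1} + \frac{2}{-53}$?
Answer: $- \frac{122200}{53} \approx -2305.7$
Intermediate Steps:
$E{\left(Q,j \right)} = Q + j$
$r = - \frac{1013}{159}$ ($r = -9 + \left(- \frac{8}{\left(-3\right) 1} + \frac{2}{-53}\right) = -9 - \left(\frac{2}{53} + \frac{8}{-3}\right) = -9 - - \frac{418}{159} = -9 + \left(\frac{8}{3} - \frac{2}{53}\right) = -9 + \frac{418}{159} = - \frac{1013}{159} \approx -6.3711$)
$S = - \frac{1013}{159} \approx -6.3711$
$150 \left(S + E{\left(3,-12 \right)}\right) = 150 \left(- \frac{1013}{159} + \left(3 - 12\right)\right) = 150 \left(- \frac{1013}{159} - 9\right) = 150 \left(- \frac{2444}{159}\right) = - \frac{122200}{53}$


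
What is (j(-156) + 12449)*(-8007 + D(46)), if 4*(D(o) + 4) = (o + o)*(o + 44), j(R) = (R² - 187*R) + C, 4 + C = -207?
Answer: -390596986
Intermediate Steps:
C = -211 (C = -4 - 207 = -211)
j(R) = -211 + R² - 187*R (j(R) = (R² - 187*R) - 211 = -211 + R² - 187*R)
D(o) = -4 + o*(44 + o)/2 (D(o) = -4 + ((o + o)*(o + 44))/4 = -4 + ((2*o)*(44 + o))/4 = -4 + (2*o*(44 + o))/4 = -4 + o*(44 + o)/2)
(j(-156) + 12449)*(-8007 + D(46)) = ((-211 + (-156)² - 187*(-156)) + 12449)*(-8007 + (-4 + (½)*46² + 22*46)) = ((-211 + 24336 + 29172) + 12449)*(-8007 + (-4 + (½)*2116 + 1012)) = (53297 + 12449)*(-8007 + (-4 + 1058 + 1012)) = 65746*(-8007 + 2066) = 65746*(-5941) = -390596986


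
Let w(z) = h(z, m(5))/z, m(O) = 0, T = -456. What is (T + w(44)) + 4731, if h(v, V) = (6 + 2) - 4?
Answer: 47026/11 ≈ 4275.1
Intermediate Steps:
h(v, V) = 4 (h(v, V) = 8 - 4 = 4)
w(z) = 4/z
(T + w(44)) + 4731 = (-456 + 4/44) + 4731 = (-456 + 4*(1/44)) + 4731 = (-456 + 1/11) + 4731 = -5015/11 + 4731 = 47026/11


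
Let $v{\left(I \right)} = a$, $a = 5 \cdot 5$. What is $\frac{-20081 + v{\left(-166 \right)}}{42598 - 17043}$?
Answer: $- \frac{20056}{25555} \approx -0.78482$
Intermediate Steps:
$a = 25$
$v{\left(I \right)} = 25$
$\frac{-20081 + v{\left(-166 \right)}}{42598 - 17043} = \frac{-20081 + 25}{42598 - 17043} = - \frac{20056}{25555}$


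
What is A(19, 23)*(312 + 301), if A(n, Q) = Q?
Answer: 14099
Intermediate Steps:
A(19, 23)*(312 + 301) = 23*(312 + 301) = 23*613 = 14099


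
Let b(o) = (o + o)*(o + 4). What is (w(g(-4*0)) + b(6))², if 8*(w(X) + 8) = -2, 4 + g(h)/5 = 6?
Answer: 199809/16 ≈ 12488.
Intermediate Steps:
g(h) = 10 (g(h) = -20 + 5*6 = -20 + 30 = 10)
b(o) = 2*o*(4 + o) (b(o) = (2*o)*(4 + o) = 2*o*(4 + o))
w(X) = -33/4 (w(X) = -8 + (⅛)*(-2) = -8 - ¼ = -33/4)
(w(g(-4*0)) + b(6))² = (-33/4 + 2*6*(4 + 6))² = (-33/4 + 2*6*10)² = (-33/4 + 120)² = (447/4)² = 199809/16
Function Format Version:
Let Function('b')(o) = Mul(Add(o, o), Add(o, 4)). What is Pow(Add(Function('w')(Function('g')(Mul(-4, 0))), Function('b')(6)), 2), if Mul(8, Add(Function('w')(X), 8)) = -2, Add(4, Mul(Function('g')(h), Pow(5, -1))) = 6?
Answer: Rational(199809, 16) ≈ 12488.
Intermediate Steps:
Function('g')(h) = 10 (Function('g')(h) = Add(-20, Mul(5, 6)) = Add(-20, 30) = 10)
Function('b')(o) = Mul(2, o, Add(4, o)) (Function('b')(o) = Mul(Mul(2, o), Add(4, o)) = Mul(2, o, Add(4, o)))
Function('w')(X) = Rational(-33, 4) (Function('w')(X) = Add(-8, Mul(Rational(1, 8), -2)) = Add(-8, Rational(-1, 4)) = Rational(-33, 4))
Pow(Add(Function('w')(Function('g')(Mul(-4, 0))), Function('b')(6)), 2) = Pow(Add(Rational(-33, 4), Mul(2, 6, Add(4, 6))), 2) = Pow(Add(Rational(-33, 4), Mul(2, 6, 10)), 2) = Pow(Add(Rational(-33, 4), 120), 2) = Pow(Rational(447, 4), 2) = Rational(199809, 16)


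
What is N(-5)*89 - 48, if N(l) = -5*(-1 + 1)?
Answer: -48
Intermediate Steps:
N(l) = 0 (N(l) = -5*0 = 0)
N(-5)*89 - 48 = 0*89 - 48 = 0 - 48 = -48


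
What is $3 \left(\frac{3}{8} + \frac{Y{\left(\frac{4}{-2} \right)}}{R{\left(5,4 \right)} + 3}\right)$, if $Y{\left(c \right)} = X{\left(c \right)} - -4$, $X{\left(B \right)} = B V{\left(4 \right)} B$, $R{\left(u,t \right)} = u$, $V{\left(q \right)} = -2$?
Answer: $- \frac{3}{8} \approx -0.375$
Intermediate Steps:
$X{\left(B \right)} = - 2 B^{2}$ ($X{\left(B \right)} = B \left(-2\right) B = - 2 B B = - 2 B^{2}$)
$Y{\left(c \right)} = 4 - 2 c^{2}$ ($Y{\left(c \right)} = - 2 c^{2} - -4 = - 2 c^{2} + 4 = 4 - 2 c^{2}$)
$3 \left(\frac{3}{8} + \frac{Y{\left(\frac{4}{-2} \right)}}{R{\left(5,4 \right)} + 3}\right) = 3 \left(\frac{3}{8} + \frac{4 - 2 \left(\frac{4}{-2}\right)^{2}}{5 + 3}\right) = 3 \left(3 \cdot \frac{1}{8} + \frac{4 - 2 \left(4 \left(- \frac{1}{2}\right)\right)^{2}}{8}\right) = 3 \left(\frac{3}{8} + \frac{4 - 2 \left(-2\right)^{2}}{8}\right) = 3 \left(\frac{3}{8} + \frac{4 - 8}{8}\right) = 3 \left(\frac{3}{8} + \frac{1}{8} \left(-4\right)\right) = 3 \left(\frac{3}{8} - \frac{1}{2}\right) = 3 \left(- \frac{1}{8}\right) = - \frac{3}{8}$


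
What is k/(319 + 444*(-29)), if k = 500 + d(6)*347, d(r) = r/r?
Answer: -847/12557 ≈ -0.067452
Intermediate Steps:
d(r) = 1
k = 847 (k = 500 + 1*347 = 500 + 347 = 847)
k/(319 + 444*(-29)) = 847/(319 + 444*(-29)) = 847/(319 - 12876) = 847/(-12557) = 847*(-1/12557) = -847/12557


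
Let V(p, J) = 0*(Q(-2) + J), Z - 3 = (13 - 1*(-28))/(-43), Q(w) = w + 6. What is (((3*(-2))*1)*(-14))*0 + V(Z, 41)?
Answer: 0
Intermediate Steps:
Q(w) = 6 + w
Z = 88/43 (Z = 3 + (13 - 1*(-28))/(-43) = 3 + (13 + 28)*(-1/43) = 3 + 41*(-1/43) = 3 - 41/43 = 88/43 ≈ 2.0465)
V(p, J) = 0 (V(p, J) = 0*((6 - 2) + J) = 0*(4 + J) = 0)
(((3*(-2))*1)*(-14))*0 + V(Z, 41) = (((3*(-2))*1)*(-14))*0 + 0 = (-6*1*(-14))*0 + 0 = -6*(-14)*0 + 0 = 84*0 + 0 = 0 + 0 = 0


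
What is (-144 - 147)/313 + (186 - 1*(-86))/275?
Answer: 5111/86075 ≈ 0.059378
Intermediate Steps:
(-144 - 147)/313 + (186 - 1*(-86))/275 = -291*1/313 + (186 + 86)*(1/275) = -291/313 + 272*(1/275) = -291/313 + 272/275 = 5111/86075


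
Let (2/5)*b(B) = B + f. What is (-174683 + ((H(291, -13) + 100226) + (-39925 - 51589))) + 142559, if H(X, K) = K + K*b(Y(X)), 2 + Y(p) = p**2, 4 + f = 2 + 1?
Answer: -2775460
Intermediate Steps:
f = -1 (f = -4 + (2 + 1) = -4 + 3 = -1)
Y(p) = -2 + p**2
b(B) = -5/2 + 5*B/2 (b(B) = 5*(B - 1)/2 = 5*(-1 + B)/2 = -5/2 + 5*B/2)
H(X, K) = K + K*(-15/2 + 5*X**2/2) (H(X, K) = K + K*(-5/2 + 5*(-2 + X**2)/2) = K + K*(-5/2 + (-5 + 5*X**2/2)) = K + K*(-15/2 + 5*X**2/2))
(-174683 + ((H(291, -13) + 100226) + (-39925 - 51589))) + 142559 = (-174683 + (((1/2)*(-13)*(-13 + 5*291**2) + 100226) + (-39925 - 51589))) + 142559 = (-174683 + (((1/2)*(-13)*(-13 + 5*84681) + 100226) - 91514)) + 142559 = (-174683 + (((1/2)*(-13)*(-13 + 423405) + 100226) - 91514)) + 142559 = (-174683 + (((1/2)*(-13)*423392 + 100226) - 91514)) + 142559 = (-174683 + ((-2752048 + 100226) - 91514)) + 142559 = (-174683 + (-2651822 - 91514)) + 142559 = (-174683 - 2743336) + 142559 = -2918019 + 142559 = -2775460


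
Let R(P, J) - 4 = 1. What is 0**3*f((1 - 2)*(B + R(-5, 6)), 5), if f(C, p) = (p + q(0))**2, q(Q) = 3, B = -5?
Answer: 0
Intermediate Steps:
R(P, J) = 5 (R(P, J) = 4 + 1 = 5)
f(C, p) = (3 + p)**2 (f(C, p) = (p + 3)**2 = (3 + p)**2)
0**3*f((1 - 2)*(B + R(-5, 6)), 5) = 0**3*(3 + 5)**2 = 0*8**2 = 0*64 = 0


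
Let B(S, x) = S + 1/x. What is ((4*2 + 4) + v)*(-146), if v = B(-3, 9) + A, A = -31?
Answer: 28762/9 ≈ 3195.8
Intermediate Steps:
v = -305/9 (v = (-3 + 1/9) - 31 = -26/9 - 31 = -305/9 ≈ -33.889)
((4*2 + 4) + v)*(-146) = ((4*2 + 4) - 305/9)*(-146) = ((8 + 4) - 305/9)*(-146) = (12 - 305/9)*(-146) = -197/9*(-146) = 28762/9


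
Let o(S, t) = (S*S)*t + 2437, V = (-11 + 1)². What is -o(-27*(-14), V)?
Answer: -14290837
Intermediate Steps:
V = 100 (V = (-10)² = 100)
o(S, t) = 2437 + t*S² (o(S, t) = S²*t + 2437 = t*S² + 2437 = 2437 + t*S²)
-o(-27*(-14), V) = -(2437 + 100*(-27*(-14))²) = -(2437 + 100*378²) = -(2437 + 100*142884) = -(2437 + 14288400) = -1*14290837 = -14290837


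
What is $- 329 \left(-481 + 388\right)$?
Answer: $30597$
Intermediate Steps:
$- 329 \left(-481 + 388\right) = \left(-329\right) \left(-93\right) = 30597$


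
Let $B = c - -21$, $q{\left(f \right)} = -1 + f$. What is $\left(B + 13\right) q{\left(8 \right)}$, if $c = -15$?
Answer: $133$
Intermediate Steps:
$B = 6$ ($B = -15 - -21 = -15 + 21 = 6$)
$\left(B + 13\right) q{\left(8 \right)} = \left(6 + 13\right) \left(-1 + 8\right) = 19 \cdot 7 = 133$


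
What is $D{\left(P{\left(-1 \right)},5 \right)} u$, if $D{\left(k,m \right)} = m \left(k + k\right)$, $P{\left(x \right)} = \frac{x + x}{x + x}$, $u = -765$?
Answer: $-7650$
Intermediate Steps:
$P{\left(x \right)} = 1$ ($P{\left(x \right)} = \frac{2 x}{2 x} = 2 x \frac{1}{2 x} = 1$)
$D{\left(k,m \right)} = 2 k m$ ($D{\left(k,m \right)} = m 2 k = 2 k m$)
$D{\left(P{\left(-1 \right)},5 \right)} u = 2 \cdot 1 \cdot 5 \left(-765\right) = 10 \left(-765\right) = -7650$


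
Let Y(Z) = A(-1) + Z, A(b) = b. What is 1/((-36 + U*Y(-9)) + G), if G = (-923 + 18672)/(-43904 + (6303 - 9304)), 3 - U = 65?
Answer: 46905/27374771 ≈ 0.0017134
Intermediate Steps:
U = -62 (U = 3 - 1*65 = 3 - 65 = -62)
Y(Z) = -1 + Z
G = -17749/46905 (G = 17749/(-43904 - 3001) = 17749/(-46905) = 17749*(-1/46905) = -17749/46905 ≈ -0.37840)
1/((-36 + U*Y(-9)) + G) = 1/((-36 - 62*(-1 - 9)) - 17749/46905) = 1/((-36 - 62*(-10)) - 17749/46905) = 1/((-36 + 620) - 17749/46905) = 1/(584 - 17749/46905) = 1/(27374771/46905) = 46905/27374771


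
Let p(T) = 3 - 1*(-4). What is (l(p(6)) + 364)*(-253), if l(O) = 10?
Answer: -94622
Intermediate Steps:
p(T) = 7 (p(T) = 3 + 4 = 7)
(l(p(6)) + 364)*(-253) = (10 + 364)*(-253) = 374*(-253) = -94622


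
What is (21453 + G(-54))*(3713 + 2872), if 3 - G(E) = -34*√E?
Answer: 141287760 + 671670*I*√6 ≈ 1.4129e+8 + 1.6452e+6*I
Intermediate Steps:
G(E) = 3 + 34*√E (G(E) = 3 - (-34)*√E = 3 + 34*√E)
(21453 + G(-54))*(3713 + 2872) = (21453 + (3 + 34*√(-54)))*(3713 + 2872) = (21453 + (3 + 34*(3*I*√6)))*6585 = (21453 + (3 + 102*I*√6))*6585 = (21456 + 102*I*√6)*6585 = 141287760 + 671670*I*√6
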